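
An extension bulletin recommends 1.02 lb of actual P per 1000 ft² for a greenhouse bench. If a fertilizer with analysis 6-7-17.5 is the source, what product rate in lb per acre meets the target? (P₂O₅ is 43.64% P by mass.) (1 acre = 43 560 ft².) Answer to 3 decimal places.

1454.472 lb of product per acre

As P₂O₅: 1.02 / 0.4364 = 2.33731 lb per 1000 ft².
Product per 1000 ft² = 2.33731 / 7% = 33.3901 lb.
Convert to per acre: 33.3901 × 43.56 = 1454.4717 lb.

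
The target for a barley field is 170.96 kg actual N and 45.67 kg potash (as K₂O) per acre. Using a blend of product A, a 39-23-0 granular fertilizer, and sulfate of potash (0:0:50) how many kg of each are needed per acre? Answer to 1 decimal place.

With a, b = kg per acre of product A and sulfate of potash:
N: 0.39·a + 0·b = 170.96
K₂O: 0·a + 0.5·b = 45.67
Solving simultaneously: a = 438.359, b = 91.34.

438.4 kg product A, 91.3 kg sulfate of potash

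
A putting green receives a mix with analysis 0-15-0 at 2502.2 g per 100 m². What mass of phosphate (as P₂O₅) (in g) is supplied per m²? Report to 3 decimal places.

P₂O₅ per 100 m² = 2502.2 × 15% = 375.33 g.
Convert to per m²: 375.33 × 0.01 = 3.7533 g.

3.753 g P₂O₅ per sq m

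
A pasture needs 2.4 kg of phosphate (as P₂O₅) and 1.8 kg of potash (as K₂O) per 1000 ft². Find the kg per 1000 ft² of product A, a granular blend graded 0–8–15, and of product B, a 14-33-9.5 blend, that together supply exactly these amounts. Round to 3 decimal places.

With a, b = kg per 1000 ft² of product A and product B:
P₂O₅: 0.08·a + 0.33·b = 2.4
K₂O: 0.15·a + 0.095·b = 1.8
Solving simultaneously: a = 8.73508, b = 5.15513.

8.735 kg product A, 5.155 kg product B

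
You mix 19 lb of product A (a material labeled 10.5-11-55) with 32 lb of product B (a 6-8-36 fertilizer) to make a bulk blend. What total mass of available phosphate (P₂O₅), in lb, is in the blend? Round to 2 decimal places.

4.65 lb P₂O₅

P₂O₅ mass = 11%×19 + 8%×32 = 4.65 lb.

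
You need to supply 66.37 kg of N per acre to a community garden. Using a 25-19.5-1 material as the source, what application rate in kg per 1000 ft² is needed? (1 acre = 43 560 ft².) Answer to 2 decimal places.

Product per acre = 66.37 / 25% = 265.48 kg.
Convert to per 1000 ft²: 265.48 × 0.0229568 = 6.09458 kg.

6.09 kg of product per thousand sq ft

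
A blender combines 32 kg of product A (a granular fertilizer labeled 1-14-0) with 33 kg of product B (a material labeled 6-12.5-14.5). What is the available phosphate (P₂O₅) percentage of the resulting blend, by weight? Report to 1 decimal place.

13.2% P₂O₅

Total mass = 32 + 33 = 65 kg.
P₂O₅ mass = 14%×32 + 12.5%×33 = 8.605 kg.
% P₂O₅ = 8.605 / 65 = 13.2385%.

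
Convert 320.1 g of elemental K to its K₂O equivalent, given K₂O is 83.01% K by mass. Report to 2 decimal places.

385.62 g K₂O

K₂O = 320.1 / 0.8301 = 385.616 g.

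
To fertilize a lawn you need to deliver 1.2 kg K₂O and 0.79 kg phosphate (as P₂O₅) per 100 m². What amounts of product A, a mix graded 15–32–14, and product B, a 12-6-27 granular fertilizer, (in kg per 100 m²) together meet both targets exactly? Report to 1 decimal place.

With a, b = kg per 100 m² of product A and product B:
K₂O: 0.14·a + 0.27·b = 1.2
P₂O₅: 0.32·a + 0.06·b = 0.79
Eliminate a: (row1) − 0.14/0.32·(row2) → 0.24375·b = 0.854375, so b = 3.50513.
Back-substitute: a = (1.2 − 0.27·3.50513) / 0.14 = 1.81154.

1.8 kg product A, 3.5 kg product B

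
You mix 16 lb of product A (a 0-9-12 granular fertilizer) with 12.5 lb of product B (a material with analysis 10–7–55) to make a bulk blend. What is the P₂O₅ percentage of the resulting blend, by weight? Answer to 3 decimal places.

Total mass = 16 + 12.5 = 28.5 lb.
P₂O₅ mass = 9%×16 + 7%×12.5 = 2.315 lb.
% P₂O₅ = 2.315 / 28.5 = 8.12281%.

8.123% P₂O₅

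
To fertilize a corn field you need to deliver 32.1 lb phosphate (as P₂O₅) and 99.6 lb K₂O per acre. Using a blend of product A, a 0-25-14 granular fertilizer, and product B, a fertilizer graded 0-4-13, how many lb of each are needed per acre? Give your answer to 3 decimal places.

Per-acre balance (a = product A, b = product B):
P₂O₅: 0.25·a + 0.04·b = 32.1
K₂O: 0.14·a + 0.13·b = 99.6
Solving simultaneously: a = 7.02602, b = 758.5874.

7.026 lb product A, 758.587 lb product B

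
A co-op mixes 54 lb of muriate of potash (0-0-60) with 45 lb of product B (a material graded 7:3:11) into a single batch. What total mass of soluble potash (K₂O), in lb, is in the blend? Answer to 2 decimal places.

37.35 lb K₂O

K₂O mass = 60%×54 + 11%×45 = 37.35 lb.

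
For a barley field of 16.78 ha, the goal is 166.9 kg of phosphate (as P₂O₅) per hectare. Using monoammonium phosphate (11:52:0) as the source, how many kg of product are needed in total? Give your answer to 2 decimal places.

Product per hectare = 166.9 / 52% = 320.962 kg.
Total product = 320.962 × 16.78 = 5385.7346 kg.

5385.73 kg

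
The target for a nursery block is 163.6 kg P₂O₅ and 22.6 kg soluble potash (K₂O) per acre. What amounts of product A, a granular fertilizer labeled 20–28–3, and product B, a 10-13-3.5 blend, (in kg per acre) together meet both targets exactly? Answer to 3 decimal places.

472.542 kg product A, 240.678 kg product B

Let a = kg of product A, b = kg of product B (per acre).
P₂O₅: 0.28·a + 0.13·b = 163.6
K₂O: 0.03·a + 0.035·b = 22.6
Eliminate a: (row1) − 0.28/0.03·(row2) → -0.196667·b = -47.3333, so b = 240.67797.
Back-substitute: a = (163.6 − 0.13·240.67797) / 0.28 = 472.5424.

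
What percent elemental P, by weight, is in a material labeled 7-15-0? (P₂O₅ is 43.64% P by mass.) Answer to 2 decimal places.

6.55% P

%P = 15 × 0.4364 = 6.546%.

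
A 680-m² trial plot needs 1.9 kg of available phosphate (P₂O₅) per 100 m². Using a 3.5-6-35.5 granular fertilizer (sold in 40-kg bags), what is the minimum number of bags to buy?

6 bags

Product per 100 m² = 1.9 / 6% = 31.6667 kg.
Total product = 31.6667 × 680 / 100 = 215.333 kg.
Bags = ⌈215.333 / 40⌉ = 6.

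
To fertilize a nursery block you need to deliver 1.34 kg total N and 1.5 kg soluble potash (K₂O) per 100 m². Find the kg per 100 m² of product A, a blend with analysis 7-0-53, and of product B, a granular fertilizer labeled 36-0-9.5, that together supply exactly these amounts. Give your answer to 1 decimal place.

2.2 kg product A, 3.3 kg product B

With a, b = kg per 100 m² of product A and product B:
N: 0.07·a + 0.36·b = 1.34
K₂O: 0.53·a + 0.095·b = 1.5
Eliminate a: (row1) − 0.07/0.53·(row2) → 0.347453·b = 1.14189, so b = 3.28645.
Back-substitute: a = (1.34 − 0.36·3.28645) / 0.07 = 2.24111.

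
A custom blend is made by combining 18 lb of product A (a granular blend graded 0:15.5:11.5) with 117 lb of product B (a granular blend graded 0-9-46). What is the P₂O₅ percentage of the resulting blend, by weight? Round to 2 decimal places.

Total mass = 18 + 117 = 135 lb.
P₂O₅ mass = 15.5%×18 + 9%×117 = 13.32 lb.
% P₂O₅ = 13.32 / 135 = 9.86667%.

9.87% P₂O₅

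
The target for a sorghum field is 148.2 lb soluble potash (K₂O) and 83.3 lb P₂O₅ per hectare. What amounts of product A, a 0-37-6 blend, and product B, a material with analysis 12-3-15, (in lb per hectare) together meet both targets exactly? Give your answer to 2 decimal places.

149.89 lb product A, 928.04 lb product B

Per-hectare balance (a = product A, b = product B):
K₂O: 0.06·a + 0.15·b = 148.2
P₂O₅: 0.37·a + 0.03·b = 83.3
Solving simultaneously: a = 149.888, b = 928.0447.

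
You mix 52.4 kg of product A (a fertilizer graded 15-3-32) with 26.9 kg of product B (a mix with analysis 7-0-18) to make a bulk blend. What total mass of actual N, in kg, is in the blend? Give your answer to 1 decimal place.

N mass = 15%×52.4 + 7%×26.9 = 9.743 kg.

9.7 kg N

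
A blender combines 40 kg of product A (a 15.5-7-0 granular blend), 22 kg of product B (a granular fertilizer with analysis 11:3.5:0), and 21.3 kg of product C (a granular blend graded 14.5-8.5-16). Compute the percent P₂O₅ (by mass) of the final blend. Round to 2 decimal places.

Total mass = 40 + 22 + 21.3 = 83.3 kg.
P₂O₅ mass = 7%×40 + 3.5%×22 + 8.5%×21.3 = 5.3805 kg.
% P₂O₅ = 5.3805 / 83.3 = 6.45918%.

6.46% P₂O₅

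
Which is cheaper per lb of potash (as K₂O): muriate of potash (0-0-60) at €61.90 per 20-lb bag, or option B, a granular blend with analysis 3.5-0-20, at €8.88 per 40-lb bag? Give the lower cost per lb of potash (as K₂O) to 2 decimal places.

muriate of potash: K₂O per bag = 20 × 60% = 12 lb; cost = 61.90 / 12 = €5.1583/lb K₂O.
option B: K₂O per bag = 40 × 20% = 8 lb; cost = 8.88 / 8 = €1.1100/lb K₂O.
option B is cheaper.

€1.11 per lb K₂O (option B)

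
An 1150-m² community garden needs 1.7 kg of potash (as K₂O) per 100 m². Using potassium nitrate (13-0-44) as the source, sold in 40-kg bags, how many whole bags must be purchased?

Product per 100 m² = 1.7 / 44% = 3.86364 kg.
Total product = 3.86364 × 1150 / 100 = 44.4318 kg.
Bags = ⌈44.4318 / 40⌉ = 2.

2 bags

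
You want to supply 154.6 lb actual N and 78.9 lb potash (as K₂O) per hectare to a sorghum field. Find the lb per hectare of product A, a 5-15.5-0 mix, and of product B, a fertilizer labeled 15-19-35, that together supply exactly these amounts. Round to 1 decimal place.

2415.7 lb product A, 225.4 lb product B

Per-hectare balance (a = product A, b = product B):
N: 0.05·a + 0.15·b = 154.6
K₂O: 0·a + 0.35·b = 78.9
Solving simultaneously: a = 2415.71, b = 225.429.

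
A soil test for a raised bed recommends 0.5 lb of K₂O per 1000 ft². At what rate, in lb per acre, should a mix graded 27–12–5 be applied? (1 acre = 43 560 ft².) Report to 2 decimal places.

435.60 lb of product per acre

Product per 1000 ft² = 0.5 / 5% = 10 lb.
Convert to per acre: 10 × 43.56 = 435.6 lb.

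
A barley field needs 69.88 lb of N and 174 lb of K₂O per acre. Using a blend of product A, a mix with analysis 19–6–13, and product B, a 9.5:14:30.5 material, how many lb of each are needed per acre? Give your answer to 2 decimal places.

With a, b = lb per acre of product A and product B:
N: 0.19·a + 0.095·b = 69.88
K₂O: 0.13·a + 0.305·b = 174
Eliminate b: (row1) − 0.095/0.305·(row2) → 0.149508·a = 15.6833, so a = 104.899.
Then b = (174 − 0.13·104.899) / 0.305 = 525.781.

104.90 lb product A, 525.78 lb product B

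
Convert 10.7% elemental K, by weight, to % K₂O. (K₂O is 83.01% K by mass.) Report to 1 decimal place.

%K₂O = 10.7 / 0.8301 = 12.89%.

12.9% K₂O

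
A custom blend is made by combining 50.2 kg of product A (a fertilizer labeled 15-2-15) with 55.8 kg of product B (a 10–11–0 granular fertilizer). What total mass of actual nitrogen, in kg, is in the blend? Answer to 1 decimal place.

N mass = 15%×50.2 + 10%×55.8 = 13.11 kg.

13.1 kg N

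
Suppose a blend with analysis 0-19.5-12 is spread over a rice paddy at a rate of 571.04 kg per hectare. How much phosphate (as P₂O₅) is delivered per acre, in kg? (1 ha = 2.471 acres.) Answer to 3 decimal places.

P₂O₅ per hectare = 571.04 × 19.5% = 111.353 kg.
Convert to per acre: 111.353 × 0.404694 = 45.0639 kg.

45.064 kg P₂O₅ per acre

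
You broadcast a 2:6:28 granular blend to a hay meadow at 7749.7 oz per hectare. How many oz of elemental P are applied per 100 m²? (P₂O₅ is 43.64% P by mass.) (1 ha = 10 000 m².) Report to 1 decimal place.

2.0 oz P per hundred sq m

P₂O₅ per hectare = 7749.7 × 6% = 464.982 oz.
Elemental P = 464.982 × 0.4364 = 202.918 oz per hectare.
Convert to per 100 m²: 202.918 × 0.01 = 2.02918 oz.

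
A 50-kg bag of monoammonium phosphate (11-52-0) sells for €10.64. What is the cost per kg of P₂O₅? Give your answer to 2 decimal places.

P₂O₅ in bag = 50 × 52% = 26 kg.
Cost per kg P₂O₅ = €10.64 / 26 = €0.4092.

€0.41 per kg P₂O₅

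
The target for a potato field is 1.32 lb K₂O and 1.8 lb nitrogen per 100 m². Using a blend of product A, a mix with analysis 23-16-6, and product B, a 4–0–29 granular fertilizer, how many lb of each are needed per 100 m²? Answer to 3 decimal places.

Per-100 m² balance (a = product A, b = product B):
K₂O: 0.06·a + 0.29·b = 1.32
N: 0.23·a + 0.04·b = 1.8
Solving simultaneously: a = 7.29705, b = 3.04199.

7.297 lb product A, 3.042 lb product B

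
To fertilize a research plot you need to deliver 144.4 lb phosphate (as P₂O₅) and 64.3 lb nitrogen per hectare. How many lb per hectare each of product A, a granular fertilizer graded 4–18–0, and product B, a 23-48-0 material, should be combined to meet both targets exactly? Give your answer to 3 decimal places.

105.766 lb product A, 261.171 lb product B

Per-hectare balance (a = product A, b = product B):
P₂O₅: 0.18·a + 0.48·b = 144.4
N: 0.04·a + 0.23·b = 64.3
Eliminate a: (row1) − 0.18/0.04·(row2) → -0.555·b = -144.95, so b = 261.1712.
Back-substitute: a = (144.4 − 0.48·261.1712) / 0.18 = 105.7658.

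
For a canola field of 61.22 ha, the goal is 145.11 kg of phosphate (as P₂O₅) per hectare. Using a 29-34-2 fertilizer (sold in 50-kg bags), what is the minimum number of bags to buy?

Product per hectare = 145.11 / 34% = 426.794 kg.
Total product = 426.794 × 61.22 = 26128.3 kg.
Bags = ⌈26128.3 / 50⌉ = 523.

523 bags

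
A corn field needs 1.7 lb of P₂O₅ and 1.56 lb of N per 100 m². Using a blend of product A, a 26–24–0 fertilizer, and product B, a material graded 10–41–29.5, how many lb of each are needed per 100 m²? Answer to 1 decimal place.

5.7 lb product A, 0.8 lb product B

With a, b = lb per 100 m² of product A and product B:
P₂O₅: 0.24·a + 0.41·b = 1.7
N: 0.26·a + 0.1·b = 1.56
Eliminate a: (row1) − 0.24/0.26·(row2) → 0.317692·b = 0.26, so b = 0.818402.
Back-substitute: a = (1.7 − 0.41·0.818402) / 0.24 = 5.68523.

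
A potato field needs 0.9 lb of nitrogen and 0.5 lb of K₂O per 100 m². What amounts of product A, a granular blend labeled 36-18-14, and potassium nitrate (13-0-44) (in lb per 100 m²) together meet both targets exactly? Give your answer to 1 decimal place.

2.4 lb product A, 0.4 lb potassium nitrate

With a, b = lb per 100 m² of product A and potassium nitrate:
N: 0.36·a + 0.13·b = 0.9
K₂O: 0.14·a + 0.44·b = 0.5
Solving simultaneously: a = 2.36091, b = 0.385164.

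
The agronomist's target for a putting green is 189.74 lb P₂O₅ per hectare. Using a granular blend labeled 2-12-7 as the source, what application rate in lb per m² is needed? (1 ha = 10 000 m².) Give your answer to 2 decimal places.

Product per hectare = 189.74 / 12% = 1581.17 lb.
Convert to per m²: 1581.17 × 0.0001 = 0.158117 lb.

0.16 lb of product per sq m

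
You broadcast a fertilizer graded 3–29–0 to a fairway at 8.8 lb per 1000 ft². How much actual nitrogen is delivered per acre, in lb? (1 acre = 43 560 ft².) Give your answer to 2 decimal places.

11.50 lb N per acre

nitrogen per 1000 ft² = 8.8 × 3% = 0.264 lb.
Convert to per acre: 0.264 × 43.56 = 11.4998 lb.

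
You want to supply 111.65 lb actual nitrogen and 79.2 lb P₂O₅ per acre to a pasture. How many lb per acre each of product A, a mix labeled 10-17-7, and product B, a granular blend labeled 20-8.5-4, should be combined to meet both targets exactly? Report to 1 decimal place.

Let a = lb of product A, b = lb of product B (per acre).
N: 0.1·a + 0.2·b = 111.65
P₂O₅: 0.17·a + 0.085·b = 79.2
Eliminate b: (row1) − 0.2/0.085·(row2) → -0.3·a = -74.7029, so a = 249.01.
Then b = (79.2 − 0.17·249.01) / 0.085 = 433.745.

249.0 lb product A, 433.7 lb product B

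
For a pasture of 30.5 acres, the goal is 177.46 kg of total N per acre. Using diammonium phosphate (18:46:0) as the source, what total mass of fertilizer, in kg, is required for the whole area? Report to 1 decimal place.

30069.6 kg

Product per acre = 177.46 / 18% = 985.889 kg.
Total product = 985.889 × 30.5 = 30069.61 kg.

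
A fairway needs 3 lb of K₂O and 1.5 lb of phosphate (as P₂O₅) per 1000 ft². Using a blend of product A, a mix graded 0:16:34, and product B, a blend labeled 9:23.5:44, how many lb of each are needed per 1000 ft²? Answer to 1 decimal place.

Per-1000 ft² balance (a = product A, b = product B):
K₂O: 0.34·a + 0.44·b = 3
P₂O₅: 0.16·a + 0.235·b = 1.5
From row1: a = (3 − 0.44·b) / 0.34.
Into row2: 0.16·(3 − 0.44·b)/0.34 + 0.235·b = 1.5 → b = 3.15789, a = 4.73684.

4.7 lb product A, 3.2 lb product B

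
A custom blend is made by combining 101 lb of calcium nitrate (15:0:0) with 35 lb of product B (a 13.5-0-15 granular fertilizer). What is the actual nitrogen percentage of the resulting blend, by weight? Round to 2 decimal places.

Total mass = 101 + 35 = 136 lb.
N mass = 15%×101 + 13.5%×35 = 19.875 lb.
% N = 19.875 / 136 = 14.614%.

14.61% N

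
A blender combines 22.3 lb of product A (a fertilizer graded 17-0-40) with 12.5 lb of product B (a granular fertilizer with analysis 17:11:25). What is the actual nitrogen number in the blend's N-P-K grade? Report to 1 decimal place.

17.0% N

Total mass = 22.3 + 12.5 = 34.8 lb.
N mass = 17%×22.3 + 17%×12.5 = 5.916 lb.
% N = 5.916 / 34.8 = 17%.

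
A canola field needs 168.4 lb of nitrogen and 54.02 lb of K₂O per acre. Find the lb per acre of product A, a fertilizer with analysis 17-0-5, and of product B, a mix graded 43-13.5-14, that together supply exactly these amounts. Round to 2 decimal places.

With a, b = lb per acre of product A and product B:
N: 0.17·a + 0.43·b = 168.4
K₂O: 0.05·a + 0.14·b = 54.02
From row1: a = (168.4 − 0.43·b) / 0.17.
Into row2: 0.05·(168.4 − 0.43·b)/0.17 + 0.14·b = 54.02 → b = 331.913, a = 151.043.

151.04 lb product A, 331.91 lb product B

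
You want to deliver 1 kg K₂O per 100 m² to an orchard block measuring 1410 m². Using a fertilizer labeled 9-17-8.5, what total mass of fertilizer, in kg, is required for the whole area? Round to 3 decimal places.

Product per 100 m² = 1 / 8.5% = 11.7647 kg.
Total product = 11.7647 × 1410 / 100 = 165.8824 kg.

165.882 kg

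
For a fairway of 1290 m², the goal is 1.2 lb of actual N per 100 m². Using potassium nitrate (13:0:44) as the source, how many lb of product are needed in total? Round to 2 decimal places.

119.08 lb

Product per 100 m² = 1.2 / 13% = 9.23077 lb.
Total product = 9.23077 × 1290 / 100 = 119.077 lb.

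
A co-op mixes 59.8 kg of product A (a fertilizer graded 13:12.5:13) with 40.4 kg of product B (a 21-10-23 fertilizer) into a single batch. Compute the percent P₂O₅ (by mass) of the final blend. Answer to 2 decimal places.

11.49% P₂O₅

Total mass = 59.8 + 40.4 = 100.2 kg.
P₂O₅ mass = 12.5%×59.8 + 10%×40.4 = 11.515 kg.
% P₂O₅ = 11.515 / 100.2 = 11.492%.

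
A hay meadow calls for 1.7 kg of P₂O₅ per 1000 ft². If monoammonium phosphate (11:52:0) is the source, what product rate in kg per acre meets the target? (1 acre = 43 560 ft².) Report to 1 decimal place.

142.4 kg of product per acre

Product per 1000 ft² = 1.7 / 52% = 3.26923 kg.
Convert to per acre: 3.26923 × 43.56 = 142.408 kg.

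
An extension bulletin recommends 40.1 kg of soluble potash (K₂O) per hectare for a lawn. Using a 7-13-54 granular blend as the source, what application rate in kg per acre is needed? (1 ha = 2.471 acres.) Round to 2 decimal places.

Product per hectare = 40.1 / 54% = 74.2593 kg.
Convert to per acre: 74.2593 × 0.404694 = 30.0523 kg.

30.05 kg of product per acre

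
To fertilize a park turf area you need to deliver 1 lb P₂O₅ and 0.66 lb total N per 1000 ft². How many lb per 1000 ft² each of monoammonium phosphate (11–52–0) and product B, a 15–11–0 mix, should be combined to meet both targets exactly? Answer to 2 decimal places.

With a, b = lb per 1000 ft² of monoammonium phosphate and product B:
P₂O₅: 0.52·a + 0.11·b = 1
N: 0.11·a + 0.15·b = 0.66
Eliminate b: (row1) − 0.11/0.15·(row2) → 0.439333·a = 0.516, so a = 1.17451.
Then b = (0.66 − 0.11·1.17451) / 0.15 = 3.53869.

1.17 lb monoammonium phosphate, 3.54 lb product B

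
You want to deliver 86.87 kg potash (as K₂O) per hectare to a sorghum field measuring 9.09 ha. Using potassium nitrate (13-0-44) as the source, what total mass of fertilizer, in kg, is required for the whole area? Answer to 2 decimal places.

1794.66 kg

Product per hectare = 86.87 / 44% = 197.432 kg.
Total product = 197.432 × 9.09 = 1794.655 kg.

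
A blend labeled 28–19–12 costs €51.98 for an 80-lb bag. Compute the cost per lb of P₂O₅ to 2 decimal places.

€3.42 per lb P₂O₅

P₂O₅ in bag = 80 × 19% = 15.2 lb.
Cost per lb P₂O₅ = €51.98 / 15.2 = €3.4197.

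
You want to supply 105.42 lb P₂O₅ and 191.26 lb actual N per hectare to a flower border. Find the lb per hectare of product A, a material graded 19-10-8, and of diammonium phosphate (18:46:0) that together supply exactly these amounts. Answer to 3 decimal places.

With a, b = lb per hectare of product A and diammonium phosphate:
P₂O₅: 0.1·a + 0.46·b = 105.42
N: 0.19·a + 0.18·b = 191.26
Solving simultaneously: a = 994.2939, b = 13.0231.

994.294 lb product A, 13.023 lb diammonium phosphate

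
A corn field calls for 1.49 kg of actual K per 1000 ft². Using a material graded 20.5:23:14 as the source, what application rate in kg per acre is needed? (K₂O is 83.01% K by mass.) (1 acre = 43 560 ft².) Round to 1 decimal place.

As K₂O: 1.49 / 0.8301 = 1.79496 kg per 1000 ft².
Product per 1000 ft² = 1.79496 / 14% = 12.8212 kg.
Convert to per acre: 12.8212 × 43.56 = 558.49 kg.

558.5 kg of product per acre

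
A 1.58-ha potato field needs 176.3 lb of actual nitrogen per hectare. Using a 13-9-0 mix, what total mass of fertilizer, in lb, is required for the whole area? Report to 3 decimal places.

2142.723 lb

Product per hectare = 176.3 / 13% = 1356.15 lb.
Total product = 1356.15 × 1.58 = 2142.7231 lb.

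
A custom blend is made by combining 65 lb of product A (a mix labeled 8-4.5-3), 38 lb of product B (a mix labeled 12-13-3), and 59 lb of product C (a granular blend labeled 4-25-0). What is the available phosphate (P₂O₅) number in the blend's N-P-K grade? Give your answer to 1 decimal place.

Total mass = 65 + 38 + 59 = 162 lb.
P₂O₅ mass = 4.5%×65 + 13%×38 + 25%×59 = 22.615 lb.
% P₂O₅ = 22.615 / 162 = 13.9599%.

14.0% P₂O₅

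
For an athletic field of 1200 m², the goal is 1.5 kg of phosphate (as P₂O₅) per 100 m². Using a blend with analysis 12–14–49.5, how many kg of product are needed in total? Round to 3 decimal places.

Product per 100 m² = 1.5 / 14% = 10.7143 kg.
Total product = 10.7143 × 1200 / 100 = 128.5714 kg.

128.571 kg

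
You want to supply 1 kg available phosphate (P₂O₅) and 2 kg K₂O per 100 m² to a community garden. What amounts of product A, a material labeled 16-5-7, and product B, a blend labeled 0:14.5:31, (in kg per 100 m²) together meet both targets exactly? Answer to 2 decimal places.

With a, b = kg per 100 m² of product A and product B:
P₂O₅: 0.05·a + 0.145·b = 1
K₂O: 0.07·a + 0.31·b = 2
Solving simultaneously: a = 3.73832, b = 5.60748.

3.74 kg product A, 5.61 kg product B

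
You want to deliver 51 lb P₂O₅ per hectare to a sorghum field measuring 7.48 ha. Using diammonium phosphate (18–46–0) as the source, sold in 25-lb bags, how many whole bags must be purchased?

34 bags

Product per hectare = 51 / 46% = 110.87 lb.
Total product = 110.87 × 7.48 = 829.304 lb.
Bags = ⌈829.304 / 25⌉ = 34.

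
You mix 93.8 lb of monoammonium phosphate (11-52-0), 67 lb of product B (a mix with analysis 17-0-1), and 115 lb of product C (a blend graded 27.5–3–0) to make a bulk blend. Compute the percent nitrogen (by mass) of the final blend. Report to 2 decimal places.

Total mass = 93.8 + 67 + 115 = 275.8 lb.
N mass = 11%×93.8 + 17%×67 + 27.5%×115 = 53.333 lb.
% N = 53.333 / 275.8 = 19.3376%.

19.34% N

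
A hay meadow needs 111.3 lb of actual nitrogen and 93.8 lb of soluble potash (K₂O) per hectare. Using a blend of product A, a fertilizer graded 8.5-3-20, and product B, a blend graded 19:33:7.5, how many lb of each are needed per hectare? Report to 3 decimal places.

299.589 lb product A, 451.763 lb product B

Per-hectare balance (a = product A, b = product B):
N: 0.085·a + 0.19·b = 111.3
K₂O: 0.2·a + 0.075·b = 93.8
From row1: a = (111.3 − 0.19·b) / 0.085.
Into row2: 0.2·(111.3 − 0.19·b)/0.085 + 0.075·b = 93.8 → b = 451.7628, a = 299.5889.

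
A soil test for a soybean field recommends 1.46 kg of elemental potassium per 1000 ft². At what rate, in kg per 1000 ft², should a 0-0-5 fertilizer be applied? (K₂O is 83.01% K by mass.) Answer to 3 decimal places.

35.176 kg of product per thousand sq ft

As K₂O: 1.46 / 0.8301 = 1.75882 kg per 1000 ft².
Product per 1000 ft² = 1.75882 / 5% = 35.17648 kg.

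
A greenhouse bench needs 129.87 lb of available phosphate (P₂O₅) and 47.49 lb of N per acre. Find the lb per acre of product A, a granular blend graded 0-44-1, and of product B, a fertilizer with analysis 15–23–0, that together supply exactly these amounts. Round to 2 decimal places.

With a, b = lb per acre of product A and product B:
P₂O₅: 0.44·a + 0.23·b = 129.87
N: 0·a + 0.15·b = 47.49
Solving simultaneously: a = 129.664, b = 316.6.

129.66 lb product A, 316.60 lb product B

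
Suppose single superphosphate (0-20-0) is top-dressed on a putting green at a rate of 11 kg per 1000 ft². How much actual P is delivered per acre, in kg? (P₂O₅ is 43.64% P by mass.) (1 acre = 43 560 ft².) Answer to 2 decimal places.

P₂O₅ per 1000 ft² = 11 × 20% = 2.2 kg.
Elemental P = 2.2 × 0.4364 = 0.96008 kg per 1000 ft².
Convert to per acre: 0.96008 × 43.56 = 41.8211 kg.

41.82 kg P per acre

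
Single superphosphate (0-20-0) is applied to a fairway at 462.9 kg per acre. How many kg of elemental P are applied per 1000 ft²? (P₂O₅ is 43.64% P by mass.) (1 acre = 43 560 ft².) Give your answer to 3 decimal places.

0.928 kg P per thousand sq ft

P₂O₅ per acre = 462.9 × 20% = 92.58 kg.
Elemental P = 92.58 × 0.4364 = 40.4019 kg per acre.
Convert to per 1000 ft²: 40.4019 × 0.0229568 = 0.9275 kg.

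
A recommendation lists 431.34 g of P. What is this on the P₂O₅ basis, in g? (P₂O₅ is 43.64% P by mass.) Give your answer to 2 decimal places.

988.41 g P₂O₅

P₂O₅ = 431.34 / 0.4364 = 988.405 g.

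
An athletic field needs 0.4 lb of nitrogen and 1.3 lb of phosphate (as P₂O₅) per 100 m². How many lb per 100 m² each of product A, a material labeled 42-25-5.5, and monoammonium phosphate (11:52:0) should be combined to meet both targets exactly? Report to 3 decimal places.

0.340 lb product A, 2.336 lb monoammonium phosphate

With a, b = lb per 100 m² of product A and monoammonium phosphate:
N: 0.42·a + 0.11·b = 0.4
P₂O₅: 0.25·a + 0.52·b = 1.3
Eliminate a: (row1) − 0.42/0.25·(row2) → -0.7636·b = -1.784, so b = 2.3363.
Back-substitute: a = (0.4 − 0.11·2.3363) / 0.42 = 0.340492.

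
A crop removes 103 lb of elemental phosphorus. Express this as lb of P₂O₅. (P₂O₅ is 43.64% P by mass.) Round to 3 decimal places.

236.022 lb P₂O₅

P₂O₅ = 103 / 0.4364 = 236.021998 lb.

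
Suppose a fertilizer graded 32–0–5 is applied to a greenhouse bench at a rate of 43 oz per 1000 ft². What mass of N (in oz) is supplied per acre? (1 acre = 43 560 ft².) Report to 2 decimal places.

599.39 oz N per acre

nitrogen per 1000 ft² = 43 × 32% = 13.76 oz.
Convert to per acre: 13.76 × 43.56 = 599.386 oz.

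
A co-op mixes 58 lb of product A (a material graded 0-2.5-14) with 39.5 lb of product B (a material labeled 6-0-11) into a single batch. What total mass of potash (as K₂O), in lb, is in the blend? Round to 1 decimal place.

12.5 lb K₂O

K₂O mass = 14%×58 + 11%×39.5 = 12.465 lb.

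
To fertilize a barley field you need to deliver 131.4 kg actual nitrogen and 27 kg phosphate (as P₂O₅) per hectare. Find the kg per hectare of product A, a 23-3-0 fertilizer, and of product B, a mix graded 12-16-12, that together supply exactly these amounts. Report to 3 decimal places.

535.663 kg product A, 68.313 kg product B

With a, b = kg per hectare of product A and product B:
N: 0.23·a + 0.12·b = 131.4
P₂O₅: 0.03·a + 0.16·b = 27
Eliminate b: (row1) − 0.12/0.16·(row2) → 0.2075·a = 111.15, so a = 535.6627.
Then b = (27 − 0.03·535.6627) / 0.16 = 68.3133.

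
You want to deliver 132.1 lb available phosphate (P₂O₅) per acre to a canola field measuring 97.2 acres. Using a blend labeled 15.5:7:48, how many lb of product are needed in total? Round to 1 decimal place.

Product per acre = 132.1 / 7% = 1887.14 lb.
Total product = 1887.14 × 97.2 = 183430.29 lb.

183430.3 lb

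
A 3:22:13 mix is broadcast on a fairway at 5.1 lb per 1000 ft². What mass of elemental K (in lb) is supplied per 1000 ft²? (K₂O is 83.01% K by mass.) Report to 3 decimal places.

K₂O per 1000 ft² = 5.1 × 13% = 0.663 lb.
Elemental K = 0.663 × 0.8301 = 0.550356 lb per 1000 ft².

0.550 lb K per thousand sq ft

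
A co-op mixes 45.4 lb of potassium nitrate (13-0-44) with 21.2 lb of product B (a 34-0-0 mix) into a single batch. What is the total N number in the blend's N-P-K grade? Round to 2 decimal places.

19.68% N

Total mass = 45.4 + 21.2 = 66.6 lb.
N mass = 13%×45.4 + 34%×21.2 = 13.11 lb.
% N = 13.11 / 66.6 = 19.6847%.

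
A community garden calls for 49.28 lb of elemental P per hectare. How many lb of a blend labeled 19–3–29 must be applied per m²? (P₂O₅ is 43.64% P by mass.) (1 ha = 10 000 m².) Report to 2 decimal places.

As P₂O₅: 49.28 / 0.4364 = 112.924 lb per hectare.
Product per hectare = 112.924 / 3% = 3764.13 lb.
Convert to per m²: 3764.13 × 0.0001 = 0.376413 lb.

0.38 lb of product per sq m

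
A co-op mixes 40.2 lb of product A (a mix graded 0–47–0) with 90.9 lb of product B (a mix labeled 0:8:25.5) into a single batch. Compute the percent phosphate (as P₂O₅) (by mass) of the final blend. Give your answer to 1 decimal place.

20.0% P₂O₅

Total mass = 40.2 + 90.9 = 131.1 lb.
P₂O₅ mass = 47%×40.2 + 8%×90.9 = 26.166 lb.
% P₂O₅ = 26.166 / 131.1 = 19.9588%.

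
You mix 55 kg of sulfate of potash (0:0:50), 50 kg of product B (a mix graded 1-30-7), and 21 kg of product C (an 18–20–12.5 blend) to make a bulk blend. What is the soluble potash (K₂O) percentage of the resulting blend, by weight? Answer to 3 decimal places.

26.687% K₂O

Total mass = 55 + 50 + 21 = 126 kg.
K₂O mass = 50%×55 + 7%×50 + 12.5%×21 = 33.625 kg.
% K₂O = 33.625 / 126 = 26.6865%.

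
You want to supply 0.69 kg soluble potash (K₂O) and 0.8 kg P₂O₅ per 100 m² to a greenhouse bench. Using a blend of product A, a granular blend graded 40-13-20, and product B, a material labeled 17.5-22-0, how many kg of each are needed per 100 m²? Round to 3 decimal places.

Let a = kg of product A, b = kg of product B (per 100 m²).
K₂O: 0.2·a + 0·b = 0.69
P₂O₅: 0.13·a + 0.22·b = 0.8
Solving simultaneously: a = 3.45, b = 1.59773.

3.450 kg product A, 1.598 kg product B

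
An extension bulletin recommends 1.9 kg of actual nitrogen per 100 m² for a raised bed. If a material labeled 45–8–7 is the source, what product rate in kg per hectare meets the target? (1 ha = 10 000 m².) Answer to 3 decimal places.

Product per 100 m² = 1.9 / 45% = 4.22222 kg.
Convert to per hectare: 4.22222 × 100 = 422.2222 kg.

422.222 kg of product per hectare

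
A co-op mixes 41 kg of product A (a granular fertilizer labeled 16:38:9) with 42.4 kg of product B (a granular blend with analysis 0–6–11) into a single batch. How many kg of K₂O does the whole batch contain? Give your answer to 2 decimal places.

8.35 kg K₂O

K₂O mass = 9%×41 + 11%×42.4 = 8.354 kg.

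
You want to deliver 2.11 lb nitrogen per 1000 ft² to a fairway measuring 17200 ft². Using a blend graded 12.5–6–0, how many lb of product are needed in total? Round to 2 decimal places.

Product per 1000 ft² = 2.11 / 12.5% = 16.88 lb.
Total product = 16.88 × 17200 / 1000 = 290.336 lb.

290.34 lb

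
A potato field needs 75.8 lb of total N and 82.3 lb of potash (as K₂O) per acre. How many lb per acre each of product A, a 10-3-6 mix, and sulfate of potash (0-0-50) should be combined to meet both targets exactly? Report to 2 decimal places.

Let a = lb of product A, b = lb of sulfate of potash (per acre).
N: 0.1·a + 0·b = 75.8
K₂O: 0.06·a + 0.5·b = 82.3
From row1: a = (75.8 − 0·b) / 0.1.
Into row2: 0.06·(75.8 − 0·b)/0.1 + 0.5·b = 82.3 → b = 73.64, a = 758.

758.00 lb product A, 73.64 lb sulfate of potash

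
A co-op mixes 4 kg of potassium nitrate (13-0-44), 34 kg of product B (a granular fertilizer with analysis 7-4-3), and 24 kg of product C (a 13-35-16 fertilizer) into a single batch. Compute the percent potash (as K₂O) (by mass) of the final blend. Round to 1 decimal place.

Total mass = 4 + 34 + 24 = 62 kg.
K₂O mass = 44%×4 + 3%×34 + 16%×24 = 6.62 kg.
% K₂O = 6.62 / 62 = 10.6774%.

10.7% K₂O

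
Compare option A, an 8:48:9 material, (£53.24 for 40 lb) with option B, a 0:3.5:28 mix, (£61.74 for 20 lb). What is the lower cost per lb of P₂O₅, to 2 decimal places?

£2.77 per lb P₂O₅ (option A)

option A: P₂O₅ per bag = 40 × 48% = 19.2 lb; cost = 53.24 / 19.2 = £2.7729/lb P₂O₅.
option B: P₂O₅ per bag = 20 × 3.5% = 0.7 lb; cost = 61.74 / 0.7 = £88.2000/lb P₂O₅.
option A is cheaper.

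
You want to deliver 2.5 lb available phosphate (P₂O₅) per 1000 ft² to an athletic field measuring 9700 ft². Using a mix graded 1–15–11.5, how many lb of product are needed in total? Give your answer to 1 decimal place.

Product per 1000 ft² = 2.5 / 15% = 16.6667 lb.
Total product = 16.6667 × 9700 / 1000 = 161.667 lb.

161.7 lb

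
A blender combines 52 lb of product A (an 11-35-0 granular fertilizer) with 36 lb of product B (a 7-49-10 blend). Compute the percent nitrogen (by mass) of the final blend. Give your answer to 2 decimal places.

Total mass = 52 + 36 = 88 lb.
N mass = 11%×52 + 7%×36 = 8.24 lb.
% N = 8.24 / 88 = 9.36364%.

9.36% N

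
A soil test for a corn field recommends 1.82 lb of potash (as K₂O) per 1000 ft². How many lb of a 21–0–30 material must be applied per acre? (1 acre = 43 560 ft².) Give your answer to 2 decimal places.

264.26 lb of product per acre

Product per 1000 ft² = 1.82 / 30% = 6.06667 lb.
Convert to per acre: 6.06667 × 43.56 = 264.264 lb.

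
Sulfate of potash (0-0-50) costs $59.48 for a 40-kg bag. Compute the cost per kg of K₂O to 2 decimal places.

$2.97 per kg K₂O

K₂O in bag = 40 × 50% = 20 kg.
Cost per kg K₂O = $59.48 / 20 = $2.9740.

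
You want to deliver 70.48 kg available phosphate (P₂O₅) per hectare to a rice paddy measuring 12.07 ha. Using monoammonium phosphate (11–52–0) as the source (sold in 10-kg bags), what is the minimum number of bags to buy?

164 bags

Product per hectare = 70.48 / 52% = 135.538 kg.
Total product = 135.538 × 12.07 = 1635.95 kg.
Bags = ⌈1635.95 / 10⌉ = 164.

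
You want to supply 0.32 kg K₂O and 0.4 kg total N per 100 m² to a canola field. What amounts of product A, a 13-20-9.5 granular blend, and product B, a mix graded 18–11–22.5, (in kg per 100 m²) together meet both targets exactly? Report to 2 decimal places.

Per-100 m² balance (a = product A, b = product B):
K₂O: 0.095·a + 0.225·b = 0.32
N: 0.13·a + 0.18·b = 0.4
Eliminate b: (row1) − 0.225/0.18·(row2) → -0.0675·a = -0.18, so a = 2.66667.
Then b = (0.4 − 0.13·2.66667) / 0.18 = 0.296296.

2.67 kg product A, 0.30 kg product B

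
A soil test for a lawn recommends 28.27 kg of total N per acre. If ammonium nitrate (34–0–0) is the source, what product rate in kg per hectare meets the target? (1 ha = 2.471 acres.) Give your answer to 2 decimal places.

Product per acre = 28.27 / 34% = 83.1471 kg.
Convert to per hectare: 83.1471 × 2.471 = 205.456 kg.

205.46 kg of product per hectare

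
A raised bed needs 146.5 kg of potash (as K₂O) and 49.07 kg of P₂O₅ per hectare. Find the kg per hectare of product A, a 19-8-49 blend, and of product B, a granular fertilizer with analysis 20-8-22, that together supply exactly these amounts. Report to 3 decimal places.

42.806 kg product A, 570.569 kg product B

With a, b = kg per hectare of product A and product B:
K₂O: 0.49·a + 0.22·b = 146.5
P₂O₅: 0.08·a + 0.08·b = 49.07
Eliminate a: (row1) − 0.49/0.08·(row2) → -0.27·b = -154.054, so b = 570.5694.
Back-substitute: a = (146.5 − 0.22·570.5694) / 0.49 = 42.8056.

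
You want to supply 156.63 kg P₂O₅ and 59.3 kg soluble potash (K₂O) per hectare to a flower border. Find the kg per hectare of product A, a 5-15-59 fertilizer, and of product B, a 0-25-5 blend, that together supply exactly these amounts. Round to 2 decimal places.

49.95 kg product A, 596.55 kg product B

With a, b = kg per hectare of product A and product B:
P₂O₅: 0.15·a + 0.25·b = 156.63
K₂O: 0.59·a + 0.05·b = 59.3
Eliminate a: (row1) − 0.15/0.59·(row2) → 0.237288·b = 141.554, so b = 596.548.
Back-substitute: a = (156.63 − 0.25·596.548) / 0.15 = 49.9536.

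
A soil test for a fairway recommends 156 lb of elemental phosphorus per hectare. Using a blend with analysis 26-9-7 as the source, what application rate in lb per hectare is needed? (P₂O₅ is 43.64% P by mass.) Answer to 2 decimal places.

3971.89 lb of product per hectare

As P₂O₅: 156 / 0.4364 = 357.47 lb per hectare.
Product per hectare = 357.47 / 9% = 3971.891 lb.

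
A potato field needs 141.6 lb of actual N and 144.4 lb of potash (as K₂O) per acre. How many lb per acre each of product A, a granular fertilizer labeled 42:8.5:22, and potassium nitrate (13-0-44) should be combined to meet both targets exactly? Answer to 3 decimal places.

With a, b = lb per acre of product A and potassium nitrate:
N: 0.42·a + 0.13·b = 141.6
K₂O: 0.22·a + 0.44·b = 144.4
Solving simultaneously: a = 278.69398, b = 188.8348.

278.694 lb product A, 188.835 lb potassium nitrate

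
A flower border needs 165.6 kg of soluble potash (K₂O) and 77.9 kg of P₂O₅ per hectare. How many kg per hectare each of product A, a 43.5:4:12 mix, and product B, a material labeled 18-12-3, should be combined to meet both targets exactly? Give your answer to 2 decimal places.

1328.41 kg product A, 206.36 kg product B

Let a = kg of product A, b = kg of product B (per hectare).
K₂O: 0.12·a + 0.03·b = 165.6
P₂O₅: 0.04·a + 0.12·b = 77.9
From row1: a = (165.6 − 0.03·b) / 0.12.
Into row2: 0.04·(165.6 − 0.03·b)/0.12 + 0.12·b = 77.9 → b = 206.364, a = 1328.409.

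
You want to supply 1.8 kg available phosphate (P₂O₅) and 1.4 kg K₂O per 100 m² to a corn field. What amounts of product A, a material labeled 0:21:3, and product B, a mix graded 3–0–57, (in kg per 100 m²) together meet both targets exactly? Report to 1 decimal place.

8.6 kg product A, 2.0 kg product B

With a, b = kg per 100 m² of product A and product B:
P₂O₅: 0.21·a + 0·b = 1.8
K₂O: 0.03·a + 0.57·b = 1.4
Eliminate a: (row1) − 0.21/0.03·(row2) → -3.99·b = -8, so b = 2.00501.
Back-substitute: a = (1.8 − 0·2.00501) / 0.21 = 8.57143.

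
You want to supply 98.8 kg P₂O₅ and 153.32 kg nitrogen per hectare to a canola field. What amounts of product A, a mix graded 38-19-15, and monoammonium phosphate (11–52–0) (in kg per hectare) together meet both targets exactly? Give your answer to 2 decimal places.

Let a = kg of product A, b = kg of monoammonium phosphate (per hectare).
P₂O₅: 0.19·a + 0.52·b = 98.8
N: 0.38·a + 0.11·b = 153.32
Eliminate a: (row1) − 0.19/0.38·(row2) → 0.465·b = 22.14, so b = 47.6129.
Back-substitute: a = (98.8 − 0.52·47.6129) / 0.19 = 389.691.

389.69 kg product A, 47.61 kg monoammonium phosphate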